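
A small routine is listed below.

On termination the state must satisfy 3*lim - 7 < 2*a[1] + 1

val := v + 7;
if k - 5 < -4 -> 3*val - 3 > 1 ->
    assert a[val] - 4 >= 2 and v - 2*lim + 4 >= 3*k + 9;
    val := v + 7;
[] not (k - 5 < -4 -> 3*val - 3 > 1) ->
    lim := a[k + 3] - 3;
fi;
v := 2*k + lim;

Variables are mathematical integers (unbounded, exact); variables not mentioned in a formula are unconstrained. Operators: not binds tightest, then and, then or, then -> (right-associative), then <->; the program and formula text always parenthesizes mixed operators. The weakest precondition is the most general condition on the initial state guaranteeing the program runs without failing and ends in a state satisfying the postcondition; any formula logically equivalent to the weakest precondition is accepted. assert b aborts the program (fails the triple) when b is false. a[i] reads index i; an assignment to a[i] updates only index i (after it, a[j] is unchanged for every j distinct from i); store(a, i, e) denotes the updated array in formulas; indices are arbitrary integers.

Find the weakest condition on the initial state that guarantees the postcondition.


Working backward. After the program, the postcondition 3*lim - 7 < 2*a[1] + 1 must hold; in canonical form it is 3*lim < 2*a[1] + 8.
Before v := 2*k + lim: 3*lim < 2*a[1] + 8
Then branch requires a[val] >= 6 and v >= 3*k + 2*lim + 5 and 3*lim < 2*a[1] + 8; else branch requires 3*a[k + 3] < 2*a[1] + 17.
Before the if: ((k < 1 -> 3*val > 4) -> (a[val] >= 6 and v >= 3*k + 2*lim + 5 and 3*lim < 2*a[1] + 8)) and ((not (k < 1 -> 3*val > 4)) -> 3*a[k + 3] < 2*a[1] + 17)
Before val := v + 7: ((k < 1 -> 3*v > -17) -> (a[v + 7] >= 6 and v >= 3*k + 2*lim + 5 and 3*lim < 2*a[1] + 8)) and ((not (k < 1 -> 3*v > -17)) -> 3*a[k + 3] < 2*a[1] + 17)
Answer: WP = ((k < 1 -> 3*v > -17) -> (a[v + 7] >= 6 and v >= 3*k + 2*lim + 5 and 3*lim < 2*a[1] + 8)) and ((not (k < 1 -> 3*v > -17)) -> 3*a[k + 3] < 2*a[1] + 17)


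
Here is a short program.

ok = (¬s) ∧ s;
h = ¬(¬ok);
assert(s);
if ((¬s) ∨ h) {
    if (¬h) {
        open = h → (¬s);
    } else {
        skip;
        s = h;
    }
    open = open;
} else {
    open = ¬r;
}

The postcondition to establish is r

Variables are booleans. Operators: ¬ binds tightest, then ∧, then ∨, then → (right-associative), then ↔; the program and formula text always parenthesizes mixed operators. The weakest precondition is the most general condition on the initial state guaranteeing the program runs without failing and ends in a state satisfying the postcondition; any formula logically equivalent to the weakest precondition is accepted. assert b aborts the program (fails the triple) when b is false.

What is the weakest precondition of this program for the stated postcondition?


Working backward. After the program, r must hold.
Then branch requires ((¬h) → r) ∧ (h → r); else branch requires r.
Before the if: (((¬s) ∨ h) → (((¬h) → r) ∧ (h → r))) ∧ ((¬((¬s) ∨ h)) → r)
Before assert s: s ∧ (((¬s) ∨ h) → (((¬h) → r) ∧ (h → r))) ∧ ((¬((¬s) ∨ h)) → r)
Before h := ¬(¬ok): s ∧ (((¬s) ∨ ok) → (((¬ok) → r) ∧ (ok → r))) ∧ ((¬((¬s) ∨ ok)) → r)
Before ok := (¬s) ∧ s: s ∧ ((¬s) → r) ∧ (s → r)
Answer: WP = s ∧ ((¬s) → r) ∧ (s → r)


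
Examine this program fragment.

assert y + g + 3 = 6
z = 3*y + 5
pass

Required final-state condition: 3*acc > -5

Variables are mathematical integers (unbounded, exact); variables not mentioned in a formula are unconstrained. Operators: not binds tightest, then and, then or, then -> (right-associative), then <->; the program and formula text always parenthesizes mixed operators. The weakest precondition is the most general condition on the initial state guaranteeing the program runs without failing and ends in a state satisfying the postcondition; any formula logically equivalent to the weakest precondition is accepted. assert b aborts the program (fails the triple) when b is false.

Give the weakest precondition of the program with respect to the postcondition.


Working backward. After the program, 3*acc > -5 must hold.
Before skip: 3*acc > -5
Before z := 3*y + 5: 3*acc > -5
Before assert y + g + 3 = 6: g + y = 3 and 3*acc > -5
Answer: WP = g + y = 3 and 3*acc > -5


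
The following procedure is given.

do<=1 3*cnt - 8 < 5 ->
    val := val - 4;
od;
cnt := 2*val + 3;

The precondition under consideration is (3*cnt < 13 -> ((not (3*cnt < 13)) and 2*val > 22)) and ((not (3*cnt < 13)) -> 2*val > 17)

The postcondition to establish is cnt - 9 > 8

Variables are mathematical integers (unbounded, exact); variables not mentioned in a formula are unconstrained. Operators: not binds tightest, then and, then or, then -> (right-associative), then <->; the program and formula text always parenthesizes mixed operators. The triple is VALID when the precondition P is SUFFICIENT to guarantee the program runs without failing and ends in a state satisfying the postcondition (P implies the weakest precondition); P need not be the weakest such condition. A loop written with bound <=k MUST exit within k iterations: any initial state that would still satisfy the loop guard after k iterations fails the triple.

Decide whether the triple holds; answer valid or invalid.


Working backward. After the program, the postcondition cnt - 9 > 8 must hold; in canonical form it is cnt > 17.
Before cnt := 2*val + 3: 2*val > 14
Before the loop (bound <=1), unroll the exhaustion recursion (WP_0 = exit-now case; WP_j = one more guarded iteration, up to j = 1):
  WP_0: (not (3*cnt < 13)) and 2*val > 14
  WP_1: (3*cnt < 13 -> ((not (3*cnt < 13)) and 2*val > 22)) and ((not (3*cnt < 13)) -> 2*val > 14)
So before the loop: (3*cnt < 13 -> ((not (3*cnt < 13)) and 2*val > 22)) and ((not (3*cnt < 13)) -> 2*val > 14)
The weakest precondition is (3*cnt < 13 -> ((not (3*cnt < 13)) and 2*val > 22)) and ((not (3*cnt < 13)) -> 2*val > 14).
Check whether (3*cnt < 13 -> ((not (3*cnt < 13)) and 2*val > 22)) and ((not (3*cnt < 13)) -> 2*val > 17) implies it.
Every state satisfying the precondition satisfies the weakest precondition: the implication holds.
Answer: valid


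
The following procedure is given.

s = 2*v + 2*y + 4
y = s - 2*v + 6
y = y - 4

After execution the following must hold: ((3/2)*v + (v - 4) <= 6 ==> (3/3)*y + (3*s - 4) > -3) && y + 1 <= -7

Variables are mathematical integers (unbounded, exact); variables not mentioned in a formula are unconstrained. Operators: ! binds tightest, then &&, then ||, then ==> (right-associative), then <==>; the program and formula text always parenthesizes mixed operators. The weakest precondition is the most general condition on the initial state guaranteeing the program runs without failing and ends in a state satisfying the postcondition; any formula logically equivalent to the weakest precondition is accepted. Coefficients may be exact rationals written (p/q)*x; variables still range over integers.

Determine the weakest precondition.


Working backward. After the program, the postcondition ((3/2)*v + (v - 4) <= 6 ==> (3/3)*y + (3*s - 4) > -3) && y + 1 <= -7 must hold; in canonical form it is ((5/2)*v <= 10 ==> 3*s + y > 1) && y <= -8.
Before y := y - 4: ((5/2)*v <= 10 ==> 3*s + y > 5) && y <= -4
Before y := s - 2*v + 6: ((5/2)*v <= 10 ==> 4*s > 2*v - 1) && s <= 2*v - 10
Before s := 2*v + 2*y + 4: ((5/2)*v <= 10 ==> 6*v + 8*y > -17) && 2*y <= -14
Answer: WP = ((5/2)*v <= 10 ==> 6*v + 8*y > -17) && 2*y <= -14


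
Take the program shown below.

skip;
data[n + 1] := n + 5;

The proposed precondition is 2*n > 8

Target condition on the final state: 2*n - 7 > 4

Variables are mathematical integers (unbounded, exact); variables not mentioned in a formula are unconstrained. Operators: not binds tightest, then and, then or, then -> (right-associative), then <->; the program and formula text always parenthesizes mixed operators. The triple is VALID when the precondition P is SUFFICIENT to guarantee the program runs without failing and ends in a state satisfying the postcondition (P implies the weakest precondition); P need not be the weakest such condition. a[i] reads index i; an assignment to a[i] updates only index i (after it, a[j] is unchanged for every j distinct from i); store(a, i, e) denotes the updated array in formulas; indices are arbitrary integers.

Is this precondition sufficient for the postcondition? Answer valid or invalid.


Working backward. After the program, the postcondition 2*n - 7 > 4 must hold; in canonical form it is 2*n > 11.
Before data[n + 1] := n + 5: 2*n > 11
Before skip: 2*n > 11
The weakest precondition is 2*n > 11.
Check whether 2*n > 8 implies it.
Countermodel: at the initial state n = 5, the precondition holds but the weakest precondition fails.
Answer: invalid


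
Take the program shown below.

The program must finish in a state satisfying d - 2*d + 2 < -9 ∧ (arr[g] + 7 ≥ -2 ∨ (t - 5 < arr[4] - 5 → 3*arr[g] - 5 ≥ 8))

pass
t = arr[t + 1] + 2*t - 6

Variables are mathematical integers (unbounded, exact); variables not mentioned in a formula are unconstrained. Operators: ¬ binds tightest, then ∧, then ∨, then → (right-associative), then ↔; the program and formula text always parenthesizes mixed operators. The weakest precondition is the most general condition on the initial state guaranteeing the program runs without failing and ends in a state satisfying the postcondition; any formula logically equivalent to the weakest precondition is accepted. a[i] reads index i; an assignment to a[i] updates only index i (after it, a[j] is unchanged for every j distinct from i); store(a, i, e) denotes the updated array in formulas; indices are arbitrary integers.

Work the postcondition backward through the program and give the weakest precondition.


Working backward. After the program, the postcondition d - 2*d + 2 < -9 ∧ (arr[g] + 7 ≥ -2 ∨ (t - 5 < arr[4] - 5 → 3*arr[g] - 5 ≥ 8)) must hold; in canonical form it is d > 11 ∧ (arr[g] ≥ -9 ∨ (t < arr[4] → 3*arr[g] ≥ 13)).
Before t := arr[t + 1] + 2*t - 6: d > 11 ∧ (arr[g] ≥ -9 ∨ (arr[t + 1] + 2*t < arr[4] + 6 → 3*arr[g] ≥ 13))
Before skip: d > 11 ∧ (arr[g] ≥ -9 ∨ (arr[t + 1] + 2*t < arr[4] + 6 → 3*arr[g] ≥ 13))
Answer: WP = d > 11 ∧ (arr[g] ≥ -9 ∨ (arr[t + 1] + 2*t < arr[4] + 6 → 3*arr[g] ≥ 13))


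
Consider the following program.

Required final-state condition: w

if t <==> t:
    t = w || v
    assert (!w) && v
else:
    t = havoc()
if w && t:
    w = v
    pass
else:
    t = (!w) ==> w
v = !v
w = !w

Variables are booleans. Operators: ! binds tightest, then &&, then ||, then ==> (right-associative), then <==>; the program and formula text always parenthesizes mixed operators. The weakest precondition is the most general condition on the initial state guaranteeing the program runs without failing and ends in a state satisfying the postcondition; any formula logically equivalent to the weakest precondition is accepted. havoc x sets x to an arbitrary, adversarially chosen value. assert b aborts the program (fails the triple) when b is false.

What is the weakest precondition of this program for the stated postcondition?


Working backward. After the program, w must hold.
Before w := !w: !w
Before v := !v: !w
Then branch requires !v; else branch requires !w.
Before the if: ((w && t) ==> (!v)) && ((!(w && t)) ==> (!w))
Then branch requires (!w) && v && ((w && (w || v)) ==> (!v)) && ((!(w && (w || v))) ==> (!w)); else branch requires (w ==> (!v)) && (!w).
Before the if: (!w) && v && ((w && (w || v)) ==> (!v)) && ((!(w && (w || v))) ==> (!w))
Answer: WP = (!w) && v && ((w && (w || v)) ==> (!v)) && ((!(w && (w || v))) ==> (!w))


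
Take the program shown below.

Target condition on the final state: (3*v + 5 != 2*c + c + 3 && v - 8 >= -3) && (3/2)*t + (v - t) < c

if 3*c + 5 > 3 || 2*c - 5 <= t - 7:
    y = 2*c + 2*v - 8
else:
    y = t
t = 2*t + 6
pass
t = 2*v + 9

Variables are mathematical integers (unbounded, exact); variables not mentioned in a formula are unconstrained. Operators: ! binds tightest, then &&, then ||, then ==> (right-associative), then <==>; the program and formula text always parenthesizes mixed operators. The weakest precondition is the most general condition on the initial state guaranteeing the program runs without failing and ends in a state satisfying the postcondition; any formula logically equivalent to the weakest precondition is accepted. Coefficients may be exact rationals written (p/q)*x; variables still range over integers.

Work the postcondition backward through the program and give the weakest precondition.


Working backward. After the program, the postcondition (3*v + 5 != 2*c + c + 3 && v - 8 >= -3) && (3/2)*t + (v - t) < c must hold; in canonical form it is 3*v != 3*c - 2 && v >= 5 && (1/2)*t + v < c.
Before t := 2*v + 9: 3*v != 3*c - 2 && v >= 5 && 2*v < c - 9/2
Before skip: 3*v != 3*c - 2 && v >= 5 && 2*v < c - 9/2
Before t := 2*t + 6: 3*v != 3*c - 2 && v >= 5 && 2*v < c - 9/2
Then branch requires 3*v != 3*c - 2 && v >= 5 && 2*v < c - 9/2; else branch requires 3*v != 3*c - 2 && v >= 5 && 2*v < c - 9/2.
Before the if: ((3*c > -2 || 2*c <= t - 2) ==> (3*v != 3*c - 2 && v >= 5 && 2*v < c - 9/2)) && ((!(3*c > -2 || 2*c <= t - 2)) ==> (3*v != 3*c - 2 && v >= 5 && 2*v < c - 9/2))
Answer: WP = ((3*c > -2 || 2*c <= t - 2) ==> (3*v != 3*c - 2 && v >= 5 && 2*v < c - 9/2)) && ((!(3*c > -2 || 2*c <= t - 2)) ==> (3*v != 3*c - 2 && v >= 5 && 2*v < c - 9/2))


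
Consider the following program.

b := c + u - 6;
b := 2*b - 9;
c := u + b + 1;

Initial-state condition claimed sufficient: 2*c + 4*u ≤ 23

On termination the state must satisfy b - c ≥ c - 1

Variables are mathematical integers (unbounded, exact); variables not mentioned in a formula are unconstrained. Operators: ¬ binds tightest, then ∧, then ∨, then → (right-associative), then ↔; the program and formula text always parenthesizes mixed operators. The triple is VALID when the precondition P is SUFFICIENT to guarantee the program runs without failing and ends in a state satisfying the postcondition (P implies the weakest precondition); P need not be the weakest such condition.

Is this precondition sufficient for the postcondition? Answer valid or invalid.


Working backward. After the program, the postcondition b - c ≥ c - 1 must hold; in canonical form it is b ≥ 2*c - 1.
Before c := u + b + 1: b + 2*u ≤ -1
Before b := 2*b - 9: 2*b + 2*u ≤ 8
Before b := c + u - 6: 2*c + 4*u ≤ 20
The weakest precondition is 2*c + 4*u ≤ 20.
Check whether 2*c + 4*u ≤ 23 implies it.
Countermodel: at the initial state c = 1, u = 5, the precondition holds but the weakest precondition fails.
Answer: invalid


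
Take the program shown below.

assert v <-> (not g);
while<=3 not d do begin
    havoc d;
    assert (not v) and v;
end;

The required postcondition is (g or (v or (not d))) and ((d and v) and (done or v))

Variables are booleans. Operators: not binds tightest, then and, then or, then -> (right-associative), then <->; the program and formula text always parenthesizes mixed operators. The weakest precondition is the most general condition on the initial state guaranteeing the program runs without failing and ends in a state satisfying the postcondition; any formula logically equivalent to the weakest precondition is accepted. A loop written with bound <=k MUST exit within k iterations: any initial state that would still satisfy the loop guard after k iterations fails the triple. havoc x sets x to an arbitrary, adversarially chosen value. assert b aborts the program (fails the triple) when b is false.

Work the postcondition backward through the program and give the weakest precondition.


Working backward. After the program, the postcondition (g or (v or (not d))) and ((d and v) and (done or v)) must hold; in canonical form it is (g or v or (not d)) and d and v and (done or v).
Before the loop (bound <=3), unroll the exhaustion recursion (WP_0 = exit-now case; WP_j = one more guarded iteration, up to j = 3):
  WP_0: d and (g or v or (not d)) and v and (done or v)
  WP_1: d and (d -> ((g or v or (not d)) and d and v and (done or v)))
  WP_2: d and (d -> ((g or v or (not d)) and d and v and (done or v)))
  WP_3: d and (d -> ((g or v or (not d)) and d and v and (done or v)))
So before the loop: d and (d -> ((g or v or (not d)) and d and v and (done or v)))
Before assert v <-> (not g): (v <-> (not g)) and d and (d -> ((g or v or (not d)) and d and v and (done or v)))
Answer: WP = (v <-> (not g)) and d and (d -> ((g or v or (not d)) and d and v and (done or v)))


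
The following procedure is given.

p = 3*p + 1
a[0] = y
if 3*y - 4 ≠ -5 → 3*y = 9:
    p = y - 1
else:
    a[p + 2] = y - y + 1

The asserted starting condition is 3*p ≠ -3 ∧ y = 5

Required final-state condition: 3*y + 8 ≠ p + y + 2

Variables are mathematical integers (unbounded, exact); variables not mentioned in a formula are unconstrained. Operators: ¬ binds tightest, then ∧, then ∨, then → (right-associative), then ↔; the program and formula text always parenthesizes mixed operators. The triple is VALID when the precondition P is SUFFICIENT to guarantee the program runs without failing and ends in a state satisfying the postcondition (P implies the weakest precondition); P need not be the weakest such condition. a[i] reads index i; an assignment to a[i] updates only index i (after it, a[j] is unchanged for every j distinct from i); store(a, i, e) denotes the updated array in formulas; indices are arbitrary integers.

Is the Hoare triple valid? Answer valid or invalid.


Working backward. After the program, the postcondition 3*y + 8 ≠ p + y + 2 must hold; in canonical form it is 2*y ≠ p - 6.
Then branch requires y ≠ -7; else branch requires 2*y ≠ p - 6.
Before the if: ((3*y ≠ -1 → 3*y = 9) → y ≠ -7) ∧ ((¬(3*y ≠ -1 → 3*y = 9)) → 2*y ≠ p - 6)
Before a[0] := y: ((3*y ≠ -1 → 3*y = 9) → y ≠ -7) ∧ ((¬(3*y ≠ -1 → 3*y = 9)) → 2*y ≠ p - 6)
Before p := 3*p + 1: ((3*y ≠ -1 → 3*y = 9) → y ≠ -7) ∧ ((¬(3*y ≠ -1 → 3*y = 9)) → 2*y ≠ 3*p - 5)
The weakest precondition is ((3*y ≠ -1 → 3*y = 9) → y ≠ -7) ∧ ((¬(3*y ≠ -1 → 3*y = 9)) → 2*y ≠ 3*p - 5).
Check whether 3*p ≠ -3 ∧ y = 5 implies it.
Countermodel: at the initial state p = 5, y = 5, the precondition holds but the weakest precondition fails.
Answer: invalid


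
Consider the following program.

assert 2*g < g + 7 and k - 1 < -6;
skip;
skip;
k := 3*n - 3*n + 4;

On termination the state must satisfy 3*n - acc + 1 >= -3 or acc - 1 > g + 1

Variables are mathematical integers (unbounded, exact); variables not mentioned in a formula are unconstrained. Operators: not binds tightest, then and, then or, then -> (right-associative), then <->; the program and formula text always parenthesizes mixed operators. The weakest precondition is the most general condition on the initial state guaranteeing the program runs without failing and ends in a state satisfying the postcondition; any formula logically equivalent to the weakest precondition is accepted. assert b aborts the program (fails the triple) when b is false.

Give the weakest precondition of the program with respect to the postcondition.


Working backward. After the program, the postcondition 3*n - acc + 1 >= -3 or acc - 1 > g + 1 must hold; in canonical form it is 3*n >= acc - 4 or acc > g + 2.
Before k := 3*n - 3*n + 4: 3*n >= acc - 4 or acc > g + 2
Before skip: 3*n >= acc - 4 or acc > g + 2
Before skip: 3*n >= acc - 4 or acc > g + 2
Before assert 2*g < g + 7 and k - 1 < -6: g < 7 and k < -5 and (3*n >= acc - 4 or acc > g + 2)
Answer: WP = g < 7 and k < -5 and (3*n >= acc - 4 or acc > g + 2)


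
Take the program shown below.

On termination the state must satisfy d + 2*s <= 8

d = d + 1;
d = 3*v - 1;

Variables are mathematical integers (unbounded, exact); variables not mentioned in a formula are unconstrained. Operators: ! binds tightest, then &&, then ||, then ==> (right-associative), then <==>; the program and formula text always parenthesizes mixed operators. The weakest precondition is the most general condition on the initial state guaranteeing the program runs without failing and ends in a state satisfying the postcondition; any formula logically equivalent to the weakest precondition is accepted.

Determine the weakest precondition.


Working backward. After the program, d + 2*s <= 8 must hold.
Before d := 3*v - 1: 2*s + 3*v <= 9
Before d := d + 1: 2*s + 3*v <= 9
Answer: WP = 2*s + 3*v <= 9


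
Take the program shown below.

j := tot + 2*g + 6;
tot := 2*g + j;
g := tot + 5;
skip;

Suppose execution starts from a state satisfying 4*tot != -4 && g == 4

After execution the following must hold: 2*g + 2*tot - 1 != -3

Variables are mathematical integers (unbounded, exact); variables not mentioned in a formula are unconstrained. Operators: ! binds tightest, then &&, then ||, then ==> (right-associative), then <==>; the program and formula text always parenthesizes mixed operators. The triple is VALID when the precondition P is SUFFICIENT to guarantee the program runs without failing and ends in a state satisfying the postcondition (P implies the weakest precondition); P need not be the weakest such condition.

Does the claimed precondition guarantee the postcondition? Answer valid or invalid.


Working backward. After the program, the postcondition 2*g + 2*tot - 1 != -3 must hold; in canonical form it is 2*g + 2*tot != -2.
Before skip: 2*g + 2*tot != -2
Before g := tot + 5: 4*tot != -12
Before tot := 2*g + j: 8*g + 4*j != -12
Before j := tot + 2*g + 6: 16*g + 4*tot != -36
The weakest precondition is 16*g + 4*tot != -36.
Check whether 4*tot != -4 && g == 4 implies it.
Countermodel: at the initial state g = 4, tot = -25, the precondition holds but the weakest precondition fails.
Answer: invalid


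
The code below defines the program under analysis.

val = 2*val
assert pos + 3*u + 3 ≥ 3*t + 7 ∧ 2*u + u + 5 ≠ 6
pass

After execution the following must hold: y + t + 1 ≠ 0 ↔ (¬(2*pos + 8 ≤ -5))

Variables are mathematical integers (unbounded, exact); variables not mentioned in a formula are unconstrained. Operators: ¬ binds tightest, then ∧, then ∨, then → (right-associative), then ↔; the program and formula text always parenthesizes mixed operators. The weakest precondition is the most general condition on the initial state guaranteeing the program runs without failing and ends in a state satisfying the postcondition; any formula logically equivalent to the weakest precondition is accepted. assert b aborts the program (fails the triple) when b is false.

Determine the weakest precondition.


Working backward. After the program, the postcondition y + t + 1 ≠ 0 ↔ (¬(2*pos + 8 ≤ -5)) must hold; in canonical form it is t + y ≠ -1 ↔ (¬(2*pos ≤ -13)).
Before skip: t + y ≠ -1 ↔ (¬(2*pos ≤ -13))
Before assert pos + 3*u + 3 ≥ 3*t + 7 ∧ 2*u + u + 5 ≠ 6: pos + 3*u ≥ 3*t + 4 ∧ 3*u ≠ 1 ∧ (t + y ≠ -1 ↔ (¬(2*pos ≤ -13)))
Before val := 2*val: pos + 3*u ≥ 3*t + 4 ∧ 3*u ≠ 1 ∧ (t + y ≠ -1 ↔ (¬(2*pos ≤ -13)))
Answer: WP = pos + 3*u ≥ 3*t + 4 ∧ 3*u ≠ 1 ∧ (t + y ≠ -1 ↔ (¬(2*pos ≤ -13)))


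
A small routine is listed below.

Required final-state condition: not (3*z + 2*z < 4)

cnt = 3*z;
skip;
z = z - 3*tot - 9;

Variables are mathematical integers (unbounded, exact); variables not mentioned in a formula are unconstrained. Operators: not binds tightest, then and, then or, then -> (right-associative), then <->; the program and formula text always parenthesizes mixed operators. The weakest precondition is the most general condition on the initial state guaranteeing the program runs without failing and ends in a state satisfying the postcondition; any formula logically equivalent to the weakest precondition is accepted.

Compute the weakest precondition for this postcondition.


Working backward. After the program, the postcondition not (3*z + 2*z < 4) must hold; in canonical form it is not (5*z < 4).
Before z := z - 3*tot - 9: not (5*z < 15*tot + 49)
Before skip: not (5*z < 15*tot + 49)
Before cnt := 3*z: not (5*z < 15*tot + 49)
Answer: WP = not (5*z < 15*tot + 49)


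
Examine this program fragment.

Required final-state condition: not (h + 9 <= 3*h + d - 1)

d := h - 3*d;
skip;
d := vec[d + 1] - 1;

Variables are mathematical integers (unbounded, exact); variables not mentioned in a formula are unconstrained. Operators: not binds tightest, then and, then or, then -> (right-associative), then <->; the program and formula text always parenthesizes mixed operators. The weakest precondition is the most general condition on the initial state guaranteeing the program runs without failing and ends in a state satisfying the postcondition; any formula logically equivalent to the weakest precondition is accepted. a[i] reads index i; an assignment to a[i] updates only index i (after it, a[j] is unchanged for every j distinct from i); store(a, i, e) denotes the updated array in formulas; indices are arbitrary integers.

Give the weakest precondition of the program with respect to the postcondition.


Working backward. After the program, the postcondition not (h + 9 <= 3*h + d - 1) must hold; in canonical form it is not (d + 2*h >= 10).
Before d := vec[d + 1] - 1: not (vec[d + 1] + 2*h >= 11)
Before skip: not (vec[d + 1] + 2*h >= 11)
Before d := h - 3*d: not (vec[-3*d + h + 1] + 2*h >= 11)
Answer: WP = not (vec[-3*d + h + 1] + 2*h >= 11)


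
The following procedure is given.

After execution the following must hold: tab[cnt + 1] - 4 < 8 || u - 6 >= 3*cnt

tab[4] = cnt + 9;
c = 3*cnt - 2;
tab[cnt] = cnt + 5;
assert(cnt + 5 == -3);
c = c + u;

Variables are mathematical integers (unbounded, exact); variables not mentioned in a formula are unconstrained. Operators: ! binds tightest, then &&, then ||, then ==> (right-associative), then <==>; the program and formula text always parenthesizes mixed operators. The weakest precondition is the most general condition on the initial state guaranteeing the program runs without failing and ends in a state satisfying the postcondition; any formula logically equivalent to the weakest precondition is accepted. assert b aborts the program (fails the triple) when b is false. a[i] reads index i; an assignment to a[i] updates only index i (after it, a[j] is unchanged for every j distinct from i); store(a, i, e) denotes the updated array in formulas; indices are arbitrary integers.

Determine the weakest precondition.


Working backward. After the program, the postcondition tab[cnt + 1] - 4 < 8 || u - 6 >= 3*cnt must hold; in canonical form it is tab[cnt + 1] < 12 || u >= 3*cnt + 6.
Before c := c + u: tab[cnt + 1] < 12 || u >= 3*cnt + 6
Before assert cnt + 5 == -3: cnt == -8 && (tab[cnt + 1] < 12 || u >= 3*cnt + 6)
Before tab[cnt] := cnt + 5: cnt == -8 && (store(tab, cnt, cnt + 5)[cnt + 1] < 12 || u >= 3*cnt + 6)
Before c := 3*cnt - 2: cnt == -8 && (store(tab, cnt, cnt + 5)[cnt + 1] < 12 || u >= 3*cnt + 6)
Before tab[4] := cnt + 9: cnt == -8 && (store(store(tab, 4, cnt + 9), cnt, cnt + 5)[cnt + 1] < 12 || u >= 3*cnt + 6)
Answer: WP = cnt == -8 && (store(store(tab, 4, cnt + 9), cnt, cnt + 5)[cnt + 1] < 12 || u >= 3*cnt + 6)


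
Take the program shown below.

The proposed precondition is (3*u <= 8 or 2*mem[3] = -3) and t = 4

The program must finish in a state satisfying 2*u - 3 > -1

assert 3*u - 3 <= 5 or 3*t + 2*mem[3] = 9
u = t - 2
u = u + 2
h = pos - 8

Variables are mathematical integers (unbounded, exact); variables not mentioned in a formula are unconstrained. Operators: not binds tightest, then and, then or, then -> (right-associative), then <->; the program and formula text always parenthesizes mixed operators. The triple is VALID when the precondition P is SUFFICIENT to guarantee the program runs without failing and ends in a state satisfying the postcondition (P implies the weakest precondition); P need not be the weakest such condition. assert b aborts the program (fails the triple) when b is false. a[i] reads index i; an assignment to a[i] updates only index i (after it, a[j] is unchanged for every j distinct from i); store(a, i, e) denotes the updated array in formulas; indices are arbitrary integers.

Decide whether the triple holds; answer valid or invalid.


Working backward. After the program, the postcondition 2*u - 3 > -1 must hold; in canonical form it is 2*u > 2.
Before h := pos - 8: 2*u > 2
Before u := u + 2: 2*u > -2
Before u := t - 2: 2*t > 2
Before assert 3*u - 3 <= 5 or 3*t + 2*mem[3] = 9: (3*u <= 8 or 2*mem[3] + 3*t = 9) and 2*t > 2
The weakest precondition is (3*u <= 8 or 2*mem[3] + 3*t = 9) and 2*t > 2.
Check whether (3*u <= 8 or 2*mem[3] = -3) and t = 4 implies it.
Every state satisfying the precondition satisfies the weakest precondition: the implication holds.
Answer: valid


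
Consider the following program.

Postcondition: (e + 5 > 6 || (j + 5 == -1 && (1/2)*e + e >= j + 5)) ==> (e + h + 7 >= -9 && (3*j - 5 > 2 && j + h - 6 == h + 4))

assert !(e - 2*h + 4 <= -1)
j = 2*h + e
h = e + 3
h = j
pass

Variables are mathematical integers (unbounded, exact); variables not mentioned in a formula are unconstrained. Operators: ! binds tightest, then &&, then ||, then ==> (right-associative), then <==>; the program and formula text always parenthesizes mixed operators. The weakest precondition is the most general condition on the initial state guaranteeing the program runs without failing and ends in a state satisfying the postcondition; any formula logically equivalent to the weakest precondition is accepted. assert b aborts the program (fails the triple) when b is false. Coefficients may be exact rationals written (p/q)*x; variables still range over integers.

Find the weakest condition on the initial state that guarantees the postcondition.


Working backward. After the program, the postcondition (e + 5 > 6 || (j + 5 == -1 && (1/2)*e + e >= j + 5)) ==> (e + h + 7 >= -9 && (3*j - 5 > 2 && j + h - 6 == h + 4)) must hold; in canonical form it is (e > 1 || (j == -6 && (3/2)*e >= j + 5)) ==> (e + h >= -16 && 3*j > 7 && j == 10).
Before skip: (e > 1 || (j == -6 && (3/2)*e >= j + 5)) ==> (e + h >= -16 && 3*j > 7 && j == 10)
Before h := j: (e > 1 || (j == -6 && (3/2)*e >= j + 5)) ==> (e + j >= -16 && 3*j > 7 && j == 10)
Before h := e + 3: (e > 1 || (j == -6 && (3/2)*e >= j + 5)) ==> (e + j >= -16 && 3*j > 7 && j == 10)
Before j := 2*h + e: (e > 1 || (e + 2*h == -6 && (1/2)*e >= 2*h + 5)) ==> (2*e + 2*h >= -16 && 3*e + 6*h > 7 && e + 2*h == 10)
Before assert !(e - 2*h + 4 <= -1): (!(e <= 2*h - 5)) && ((e > 1 || (e + 2*h == -6 && (1/2)*e >= 2*h + 5)) ==> (2*e + 2*h >= -16 && 3*e + 6*h > 7 && e + 2*h == 10))
Answer: WP = (!(e <= 2*h - 5)) && ((e > 1 || (e + 2*h == -6 && (1/2)*e >= 2*h + 5)) ==> (2*e + 2*h >= -16 && 3*e + 6*h > 7 && e + 2*h == 10))


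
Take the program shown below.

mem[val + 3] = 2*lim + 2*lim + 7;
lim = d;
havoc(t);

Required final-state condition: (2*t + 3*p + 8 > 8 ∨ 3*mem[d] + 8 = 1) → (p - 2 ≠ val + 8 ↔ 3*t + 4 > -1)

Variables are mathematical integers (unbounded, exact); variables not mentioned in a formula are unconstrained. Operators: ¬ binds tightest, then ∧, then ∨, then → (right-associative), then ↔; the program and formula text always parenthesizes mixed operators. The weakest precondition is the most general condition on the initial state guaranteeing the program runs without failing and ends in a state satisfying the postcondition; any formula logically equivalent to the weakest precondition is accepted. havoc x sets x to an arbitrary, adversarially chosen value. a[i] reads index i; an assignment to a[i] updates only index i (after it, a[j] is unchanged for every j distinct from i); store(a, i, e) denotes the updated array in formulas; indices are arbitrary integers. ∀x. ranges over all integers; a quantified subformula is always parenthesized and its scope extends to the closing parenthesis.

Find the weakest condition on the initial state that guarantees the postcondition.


Working backward. After the program, the postcondition (2*t + 3*p + 8 > 8 ∨ 3*mem[d] + 8 = 1) → (p - 2 ≠ val + 8 ↔ 3*t + 4 > -1) must hold; in canonical form it is (3*p + 2*t > 0 ∨ 3*mem[d] = -7) → (p ≠ val + 10 ↔ 3*t > -5).
Before havoc t: ∀t_1. ((3*p + 2*t_1 > 0 ∨ 3*mem[d] = -7) → (p ≠ val + 10 ↔ 3*t_1 > -5))
Before lim := d: ∀t_1. ((3*p + 2*t_1 > 0 ∨ 3*mem[d] = -7) → (p ≠ val + 10 ↔ 3*t_1 > -5))
Before mem[val + 3] := 2*lim + 2*lim + 7: ∀t_1. ((3*p + 2*t_1 > 0 ∨ 3*store(mem, val + 3, 4*lim + 7)[d] = -7) → (p ≠ val + 10 ↔ 3*t_1 > -5))
Answer: WP = ∀t_1. ((3*p + 2*t_1 > 0 ∨ 3*store(mem, val + 3, 4*lim + 7)[d] = -7) → (p ≠ val + 10 ↔ 3*t_1 > -5))


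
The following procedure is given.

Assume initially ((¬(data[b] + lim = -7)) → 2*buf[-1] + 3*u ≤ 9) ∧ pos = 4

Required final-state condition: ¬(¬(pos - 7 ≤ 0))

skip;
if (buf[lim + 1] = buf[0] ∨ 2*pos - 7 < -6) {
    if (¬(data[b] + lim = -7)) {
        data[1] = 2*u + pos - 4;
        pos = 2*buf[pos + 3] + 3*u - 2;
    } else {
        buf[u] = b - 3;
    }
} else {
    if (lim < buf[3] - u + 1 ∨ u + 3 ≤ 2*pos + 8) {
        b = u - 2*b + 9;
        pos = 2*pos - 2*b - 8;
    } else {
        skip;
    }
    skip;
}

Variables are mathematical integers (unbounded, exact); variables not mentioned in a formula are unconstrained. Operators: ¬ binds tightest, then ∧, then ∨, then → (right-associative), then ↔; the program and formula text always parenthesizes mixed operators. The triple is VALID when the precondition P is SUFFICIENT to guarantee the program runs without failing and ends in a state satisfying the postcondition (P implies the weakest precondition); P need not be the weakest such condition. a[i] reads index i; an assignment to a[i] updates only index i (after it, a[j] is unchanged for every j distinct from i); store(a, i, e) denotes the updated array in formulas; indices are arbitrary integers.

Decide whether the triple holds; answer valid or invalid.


Working backward. After the program, the postcondition ¬(¬(pos - 7 ≤ 0)) must hold; in canonical form it is pos ≤ 7.
Then branch requires ((¬(data[b] + lim = -7)) → 2*buf[pos + 3] + 3*u ≤ 9) ∧ (data[b] + lim = -7 → pos ≤ 7); else branch requires ((lim + u < buf[3] + 1 ∨ u ≤ 2*pos + 5) → 4*b + 2*pos ≤ 2*u + 33) ∧ ((¬(lim + u < buf[3] + 1 ∨ u ≤ 2*pos + 5)) → pos ≤ 7).
Before the if: ((buf[lim + 1] = buf[0] ∨ 2*pos < 1) → (((¬(data[b] + lim = -7)) → 2*buf[pos + 3] + 3*u ≤ 9) ∧ (data[b] + lim = -7 → pos ≤ 7))) ∧ ((¬(buf[lim + 1] = buf[0] ∨ 2*pos < 1)) → (((lim + u < buf[3] + 1 ∨ u ≤ 2*pos + 5) → 4*b + 2*pos ≤ 2*u + 33) ∧ ((¬(lim + u < buf[3] + 1 ∨ u ≤ 2*pos + 5)) → pos ≤ 7)))
Before skip: ((buf[lim + 1] = buf[0] ∨ 2*pos < 1) → (((¬(data[b] + lim = -7)) → 2*buf[pos + 3] + 3*u ≤ 9) ∧ (data[b] + lim = -7 → pos ≤ 7))) ∧ ((¬(buf[lim + 1] = buf[0] ∨ 2*pos < 1)) → (((lim + u < buf[3] + 1 ∨ u ≤ 2*pos + 5) → 4*b + 2*pos ≤ 2*u + 33) ∧ ((¬(lim + u < buf[3] + 1 ∨ u ≤ 2*pos + 5)) → pos ≤ 7)))
The weakest precondition is ((buf[lim + 1] = buf[0] ∨ 2*pos < 1) → (((¬(data[b] + lim = -7)) → 2*buf[pos + 3] + 3*u ≤ 9) ∧ (data[b] + lim = -7 → pos ≤ 7))) ∧ ((¬(buf[lim + 1] = buf[0] ∨ 2*pos < 1)) → (((lim + u < buf[3] + 1 ∨ u ≤ 2*pos + 5) → 4*b + 2*pos ≤ 2*u + 33) ∧ ((¬(lim + u < buf[3] + 1 ∨ u ≤ 2*pos + 5)) → pos ≤ 7))).
Check whether ((¬(data[b] + lim = -7)) → 2*buf[-1] + 3*u ≤ 9) ∧ pos = 4 implies it.
Countermodel: at the initial state b = 6, buf = {[-1] = 15521, [0] = 5, [1] = 4, [3] = 15521, [6] = 15521, [7] = 15521, elsewhere 15521}, data = {[-1] = -7, [0] = -7, [1] = -7, [3] = -7, [6] = -7, [7] = -7, elsewhere -7}, lim = 0, pos = 4, u = -1, the precondition holds but the weakest precondition fails.
Answer: invalid


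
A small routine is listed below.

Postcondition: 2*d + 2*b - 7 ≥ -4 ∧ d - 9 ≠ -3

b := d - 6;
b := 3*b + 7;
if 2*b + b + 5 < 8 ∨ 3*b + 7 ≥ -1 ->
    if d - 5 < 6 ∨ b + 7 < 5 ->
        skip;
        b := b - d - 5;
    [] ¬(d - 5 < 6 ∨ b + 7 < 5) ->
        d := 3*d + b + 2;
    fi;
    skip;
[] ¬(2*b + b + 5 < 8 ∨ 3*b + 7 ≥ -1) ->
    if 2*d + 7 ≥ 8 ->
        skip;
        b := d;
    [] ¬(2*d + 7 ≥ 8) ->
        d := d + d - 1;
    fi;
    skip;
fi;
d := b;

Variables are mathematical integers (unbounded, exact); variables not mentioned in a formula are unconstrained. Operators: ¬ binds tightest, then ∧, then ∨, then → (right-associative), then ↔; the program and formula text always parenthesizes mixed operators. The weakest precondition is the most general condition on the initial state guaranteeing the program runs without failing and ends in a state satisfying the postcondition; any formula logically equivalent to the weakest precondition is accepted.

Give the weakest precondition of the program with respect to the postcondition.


Working backward. After the program, the postcondition 2*d + 2*b - 7 ≥ -4 ∧ d - 9 ≠ -3 must hold; in canonical form it is 2*b + 2*d ≥ 3 ∧ d ≠ 6.
Before d := b: 4*b ≥ 3 ∧ b ≠ 6
Then branch requires ((d < 11 ∨ b < -2) → (4*b ≥ 4*d + 23 ∧ b ≠ d + 11)) ∧ ((¬(d < 11 ∨ b < -2)) → (4*b ≥ 3 ∧ b ≠ 6)); else branch requires (2*d ≥ 1 → (4*d ≥ 3 ∧ d ≠ 6)) ∧ ((¬(2*d ≥ 1)) → (4*b ≥ 3 ∧ b ≠ 6)).
Before the if: ((3*b < 3 ∨ 3*b ≥ -8) → (((d < 11 ∨ b < -2) → (4*b ≥ 4*d + 23 ∧ b ≠ d + 11)) ∧ ((¬(d < 11 ∨ b < -2)) → (4*b ≥ 3 ∧ b ≠ 6)))) ∧ ((¬(3*b < 3 ∨ 3*b ≥ -8)) → ((2*d ≥ 1 → (4*d ≥ 3 ∧ d ≠ 6)) ∧ ((¬(2*d ≥ 1)) → (4*b ≥ 3 ∧ b ≠ 6))))
Before b := 3*b + 7: ((9*b < -18 ∨ 9*b ≥ -29) → (((d < 11 ∨ 3*b < -9) → (12*b ≥ 4*d - 5 ∧ 3*b ≠ d + 4)) ∧ ((¬(d < 11 ∨ 3*b < -9)) → (12*b ≥ -25 ∧ 3*b ≠ -1)))) ∧ ((¬(9*b < -18 ∨ 9*b ≥ -29)) → ((2*d ≥ 1 → (4*d ≥ 3 ∧ d ≠ 6)) ∧ ((¬(2*d ≥ 1)) → (12*b ≥ -25 ∧ 3*b ≠ -1))))
Before b := d - 6: ((9*d < 36 ∨ 9*d ≥ 25) → (((d < 11 ∨ 3*d < 9) → (8*d ≥ 67 ∧ 2*d ≠ 22)) ∧ ((¬(d < 11 ∨ 3*d < 9)) → (12*d ≥ 47 ∧ 3*d ≠ 17)))) ∧ ((¬(9*d < 36 ∨ 9*d ≥ 25)) → ((2*d ≥ 1 → (4*d ≥ 3 ∧ d ≠ 6)) ∧ ((¬(2*d ≥ 1)) → (12*d ≥ 47 ∧ 3*d ≠ 17))))
Answer: WP = ((9*d < 36 ∨ 9*d ≥ 25) → (((d < 11 ∨ 3*d < 9) → (8*d ≥ 67 ∧ 2*d ≠ 22)) ∧ ((¬(d < 11 ∨ 3*d < 9)) → (12*d ≥ 47 ∧ 3*d ≠ 17)))) ∧ ((¬(9*d < 36 ∨ 9*d ≥ 25)) → ((2*d ≥ 1 → (4*d ≥ 3 ∧ d ≠ 6)) ∧ ((¬(2*d ≥ 1)) → (12*d ≥ 47 ∧ 3*d ≠ 17))))


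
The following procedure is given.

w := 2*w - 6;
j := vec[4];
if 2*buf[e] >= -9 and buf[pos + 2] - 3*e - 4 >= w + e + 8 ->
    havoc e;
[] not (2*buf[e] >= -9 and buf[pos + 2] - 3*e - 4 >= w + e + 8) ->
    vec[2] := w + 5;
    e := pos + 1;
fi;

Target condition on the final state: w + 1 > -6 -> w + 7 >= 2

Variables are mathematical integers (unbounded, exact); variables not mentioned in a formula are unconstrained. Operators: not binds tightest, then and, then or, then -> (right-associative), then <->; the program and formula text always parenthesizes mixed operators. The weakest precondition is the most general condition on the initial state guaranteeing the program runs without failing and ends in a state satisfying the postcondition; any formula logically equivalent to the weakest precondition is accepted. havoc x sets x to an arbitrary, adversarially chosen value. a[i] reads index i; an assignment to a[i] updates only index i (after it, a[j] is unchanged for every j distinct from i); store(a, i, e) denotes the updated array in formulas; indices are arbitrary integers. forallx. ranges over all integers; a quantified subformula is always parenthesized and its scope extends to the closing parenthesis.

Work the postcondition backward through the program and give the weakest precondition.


Working backward. After the program, the postcondition w + 1 > -6 -> w + 7 >= 2 must hold; in canonical form it is w > -7 -> w >= -5.
Then branch requires w > -7 -> w >= -5; else branch requires w > -7 -> w >= -5.
Before the if: ((2*buf[e] >= -9 and buf[pos + 2] >= 4*e + w + 12) -> (w > -7 -> w >= -5)) and ((not (2*buf[e] >= -9 and buf[pos + 2] >= 4*e + w + 12)) -> (w > -7 -> w >= -5))
Before j := vec[4]: ((2*buf[e] >= -9 and buf[pos + 2] >= 4*e + w + 12) -> (w > -7 -> w >= -5)) and ((not (2*buf[e] >= -9 and buf[pos + 2] >= 4*e + w + 12)) -> (w > -7 -> w >= -5))
Before w := 2*w - 6: ((2*buf[e] >= -9 and buf[pos + 2] >= 4*e + 2*w + 6) -> (2*w > -1 -> 2*w >= 1)) and ((not (2*buf[e] >= -9 and buf[pos + 2] >= 4*e + 2*w + 6)) -> (2*w > -1 -> 2*w >= 1))
Answer: WP = ((2*buf[e] >= -9 and buf[pos + 2] >= 4*e + 2*w + 6) -> (2*w > -1 -> 2*w >= 1)) and ((not (2*buf[e] >= -9 and buf[pos + 2] >= 4*e + 2*w + 6)) -> (2*w > -1 -> 2*w >= 1))
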